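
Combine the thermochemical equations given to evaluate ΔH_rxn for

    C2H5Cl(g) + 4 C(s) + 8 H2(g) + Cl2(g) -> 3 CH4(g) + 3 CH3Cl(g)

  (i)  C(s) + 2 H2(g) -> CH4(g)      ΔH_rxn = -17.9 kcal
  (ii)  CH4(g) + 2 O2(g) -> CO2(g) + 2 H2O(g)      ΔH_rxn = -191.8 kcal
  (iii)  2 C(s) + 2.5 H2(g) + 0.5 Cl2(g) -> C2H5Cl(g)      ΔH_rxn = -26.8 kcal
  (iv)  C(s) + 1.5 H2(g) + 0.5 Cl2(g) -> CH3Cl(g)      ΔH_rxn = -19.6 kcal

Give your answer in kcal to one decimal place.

(i) × 3: (3)·(-17.9) = -53.7 kcal
(ii): not needed (H2O(g) appears nowhere else).
(iii) reversed (C2H5Cl(g) must end up as a reactant): +26.8 kcal
(iv) × 3 (scale by 3 for the 3 CH3Cl(g)): (3)·(-19.6) = -58.8 kcal
Since enthalpy is a state function, ΔH_rxn = (3)·(-17.9) + (-1)·(-26.8) + (3)·(-19.6) = -85.7 kcal

ΔH_rxn = -85.7 kcal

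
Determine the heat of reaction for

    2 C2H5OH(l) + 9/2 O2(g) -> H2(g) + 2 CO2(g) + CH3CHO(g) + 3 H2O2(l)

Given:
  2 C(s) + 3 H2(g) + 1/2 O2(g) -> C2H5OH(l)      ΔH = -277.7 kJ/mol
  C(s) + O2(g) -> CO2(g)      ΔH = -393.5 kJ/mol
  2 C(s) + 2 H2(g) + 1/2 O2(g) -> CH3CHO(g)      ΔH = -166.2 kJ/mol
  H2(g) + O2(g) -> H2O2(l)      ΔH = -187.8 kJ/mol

equation 1 reversed and × 2 (reverse to put C2H5OH(l) on the reactant side; scale by 2 for the 2 C2H5OH(l)): (-2)·(-277.7) = +555.4 kJ/mol
equation 2 × 2 (×2 to match 2 CO2(g) in the target): (2)·(-393.5) = -787.0 kJ/mol
equation 3 as written (CH3CHO(g) already on the product side): -166.2 kJ/mol
equation 4 × 3 (scale by 3 for the 3 H2O2(l)): (3)·(-187.8) = -563.4 kJ/mol
Since enthalpy is a state function, ΔH = (-2)·(-277.7) + (2)·(-393.5) + (1)·(-166.2) + (3)·(-187.8) = -961.2 kJ/mol

ΔH = -961.2 kJ/mol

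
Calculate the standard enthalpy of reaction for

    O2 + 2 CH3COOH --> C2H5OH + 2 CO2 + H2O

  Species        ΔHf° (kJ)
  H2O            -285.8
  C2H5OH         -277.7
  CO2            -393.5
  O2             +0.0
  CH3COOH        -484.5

Products: 1·(-277.7) + 2·(-393.5) + 1·(-285.8) = -1350.5
Reactants: 1·(+0.0) + 2·(-484.5) = -969.0
ΔH° = (-1350.5) − (-969.0) = -381.5 kJ

ΔH° = -381.5 kJ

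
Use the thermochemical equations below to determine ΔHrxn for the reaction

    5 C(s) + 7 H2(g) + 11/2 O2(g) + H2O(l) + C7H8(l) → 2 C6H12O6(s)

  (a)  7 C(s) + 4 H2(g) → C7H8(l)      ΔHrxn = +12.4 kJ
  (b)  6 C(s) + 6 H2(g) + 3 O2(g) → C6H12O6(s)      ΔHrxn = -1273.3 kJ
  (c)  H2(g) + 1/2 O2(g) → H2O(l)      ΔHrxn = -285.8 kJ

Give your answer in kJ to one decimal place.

(a) reversed (C7H8(l) must end up as a reactant): -12.4 kJ
(b) × 2 (×2 to match 2 C6H12O6(s) in the target): (2)·(-1273.3) = -2546.6 kJ
(c) reversed (H2O(l) must end up as a reactant): +285.8 kJ
ΔHrxn = (-1)·(+12.4) + (2)·(-1273.3) + (-1)·(-285.8) = -2273.2 kJ

ΔHrxn = -2273.2 kJ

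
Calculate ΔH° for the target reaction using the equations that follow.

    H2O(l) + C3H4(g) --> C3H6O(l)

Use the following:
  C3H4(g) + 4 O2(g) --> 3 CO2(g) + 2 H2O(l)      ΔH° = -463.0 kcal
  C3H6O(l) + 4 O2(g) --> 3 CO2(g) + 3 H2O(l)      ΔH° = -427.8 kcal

ΔH° = -35.2 kcal

equation 1 as written (C3H4(g) already on the reactant side): -463.0 kcal
equation 2 reversed (C3H6O(l) must end up as a product): +427.8 kcal
Summing the manipulated equations, ΔH° = (-463.0) + (+427.8) = -35.2 kcal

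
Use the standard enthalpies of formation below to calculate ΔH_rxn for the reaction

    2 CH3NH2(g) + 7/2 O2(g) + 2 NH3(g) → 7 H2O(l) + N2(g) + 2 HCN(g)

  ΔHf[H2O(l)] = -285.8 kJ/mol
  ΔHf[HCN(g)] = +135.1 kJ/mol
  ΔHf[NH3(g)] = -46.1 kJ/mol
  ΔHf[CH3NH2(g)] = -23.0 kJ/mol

ΔH_rxn = -1592.2 kJ/mol

ΔH°rxn = Σ nΔHf°(products) − Σ nΔHf°(reactants).
Products: 7·(-285.8) + 1·(+0.0) + 2·(+135.1) = -1730.4
Reactants: 2·(-23.0) + 7/2·(+0.0) + 2·(-46.1) = -138.2
ΔH_rxn = (-1730.4) − (-138.2) = -1592.2 kJ/mol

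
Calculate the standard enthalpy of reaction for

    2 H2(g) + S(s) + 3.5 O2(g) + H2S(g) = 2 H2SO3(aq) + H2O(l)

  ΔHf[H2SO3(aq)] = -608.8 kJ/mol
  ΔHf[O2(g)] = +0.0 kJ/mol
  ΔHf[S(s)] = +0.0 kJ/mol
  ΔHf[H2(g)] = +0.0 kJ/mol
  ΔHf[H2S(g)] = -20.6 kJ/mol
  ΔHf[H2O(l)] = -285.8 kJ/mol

Products: 2·(-608.8) + 1·(-285.8) = -1503.4
Reactants: 2·(+0.0) + 1·(+0.0) + 7/2·(+0.0) + 1·(-20.6) = -20.6
ΔH_rxn = (-1503.4) − (-20.6) = -1482.8 kJ/mol

ΔH_rxn = -1482.8 kJ/mol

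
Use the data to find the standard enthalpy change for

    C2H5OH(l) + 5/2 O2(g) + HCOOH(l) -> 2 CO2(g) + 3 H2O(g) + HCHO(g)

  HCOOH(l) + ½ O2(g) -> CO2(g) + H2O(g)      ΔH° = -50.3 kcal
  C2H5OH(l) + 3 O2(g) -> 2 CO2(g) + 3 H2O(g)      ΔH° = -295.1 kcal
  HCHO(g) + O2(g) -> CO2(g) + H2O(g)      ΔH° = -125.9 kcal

ΔH° = -219.5 kcal

equation 1 as written: -50.3 kcal
equation 2 as written: -295.1 kcal
equation 3 reversed: +125.9 kcal
Combining the equations, ΔH° = (-50.3) + (-295.1) + (+125.9) = -219.5 kcal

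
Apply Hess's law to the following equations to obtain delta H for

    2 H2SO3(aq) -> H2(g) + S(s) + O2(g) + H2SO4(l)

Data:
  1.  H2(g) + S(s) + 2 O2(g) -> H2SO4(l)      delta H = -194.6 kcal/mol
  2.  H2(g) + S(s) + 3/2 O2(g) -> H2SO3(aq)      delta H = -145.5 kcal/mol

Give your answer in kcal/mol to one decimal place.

delta H = 96.4 kcal/mol

eq. 1 as written (H2SO4(l) already on the product side): -194.6 kcal/mol
eq. 2 reversed and × 2 (reverse to put H2SO3(aq) on the reactant side; ×2 to match 2 H2SO3(aq) in the target): (-2)·(-145.5) = +291.0 kcal/mol
Summing the manipulated equations, delta H = (-194.6) + (+291.0) = 96.4 kcal/mol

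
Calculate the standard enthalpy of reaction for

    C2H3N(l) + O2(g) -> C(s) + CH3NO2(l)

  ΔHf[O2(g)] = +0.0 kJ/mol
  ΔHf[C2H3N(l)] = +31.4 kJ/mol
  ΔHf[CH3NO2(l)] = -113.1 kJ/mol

ΔH°rxn = -144.5 kJ/mol

Products: 1·(+0.0) + 1·(-113.1) = -113.1
Reactants: 1·(+31.4) + 1·(+0.0) = +31.4
ΔH°rxn = (-113.1) − (+31.4) = -144.5 kJ/mol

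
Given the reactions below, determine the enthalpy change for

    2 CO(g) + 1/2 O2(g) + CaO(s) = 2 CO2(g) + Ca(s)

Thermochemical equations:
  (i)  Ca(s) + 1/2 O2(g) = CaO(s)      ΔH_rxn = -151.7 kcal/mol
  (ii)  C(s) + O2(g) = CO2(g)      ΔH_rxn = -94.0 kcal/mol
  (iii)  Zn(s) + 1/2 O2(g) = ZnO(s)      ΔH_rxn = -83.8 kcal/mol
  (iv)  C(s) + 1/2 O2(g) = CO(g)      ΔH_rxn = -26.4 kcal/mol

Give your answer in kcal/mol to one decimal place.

(i) reversed (CaO(s) must end up as a reactant): +151.7 kcal/mol
(ii) × 2 (×2 to match 2 CO2(g) in the target): (2)·(-94.0) = -188.0 kcal/mol
(iii): not needed (ZnO(s) appears nowhere else).
(iv) reversed and × 2 (reverse to put CO(g) on the reactant side; ×2 to match 2 CO(g) in the target): (-2)·(-26.4) = +52.8 kcal/mol
By Hess's law, ΔH_rxn = (-1)·(-151.7) + (2)·(-94.0) + (-2)·(-26.4) = 16.5 kcal/mol

ΔH_rxn = 16.5 kcal/mol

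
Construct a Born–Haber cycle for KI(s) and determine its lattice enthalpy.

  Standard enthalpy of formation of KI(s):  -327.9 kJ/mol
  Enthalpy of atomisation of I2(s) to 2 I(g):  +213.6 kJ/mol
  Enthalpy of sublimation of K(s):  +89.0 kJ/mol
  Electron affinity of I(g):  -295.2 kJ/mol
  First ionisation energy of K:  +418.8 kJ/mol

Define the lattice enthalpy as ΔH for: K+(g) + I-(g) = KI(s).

ΔHf° = 1·ΔHsub + 1·(ΣIE) + 1/2·D(I2) + 1·EA + U
-327.9 = 1·(+89.0) + 1·(+418.8) + 1/2·(+213.6) + 1·(-295.2) + U
U = -327.9 − (+319.4) = -647.3 kJ/mol

U = -647.3 kJ/mol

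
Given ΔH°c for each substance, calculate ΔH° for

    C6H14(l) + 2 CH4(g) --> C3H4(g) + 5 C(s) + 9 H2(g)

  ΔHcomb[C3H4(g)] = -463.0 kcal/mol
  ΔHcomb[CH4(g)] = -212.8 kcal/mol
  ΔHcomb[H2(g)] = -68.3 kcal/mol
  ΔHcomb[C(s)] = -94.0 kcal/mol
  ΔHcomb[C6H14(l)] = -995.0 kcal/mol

Using ΔH = Σ nΔHc°(reactants) − Σ nΔHc°(products):
= [1·(-995.0) + 2·(-212.8)] − [1·(-463.0) + 5·(-94.0) + 9·(-68.3)]
= 127.1 kcal/mol

ΔH° = 127.1 kcal/mol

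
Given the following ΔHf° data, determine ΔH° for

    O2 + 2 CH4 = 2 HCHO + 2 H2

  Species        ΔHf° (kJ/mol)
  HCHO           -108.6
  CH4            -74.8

ΔH° = -67.6 kJ/mol

ΔH°rxn = Σ nΔHf°(products) − Σ nΔHf°(reactants).
Products: 2·(-108.6) + 2·(+0.0) = -217.2
Reactants: 1·(+0.0) + 2·(-74.8) = -149.6
ΔH° = (-217.2) − (-149.6) = -67.6 kJ/mol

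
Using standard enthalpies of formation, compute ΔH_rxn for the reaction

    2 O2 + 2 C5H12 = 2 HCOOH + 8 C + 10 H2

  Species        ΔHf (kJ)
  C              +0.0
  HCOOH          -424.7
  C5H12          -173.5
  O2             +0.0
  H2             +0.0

ΔH°rxn = Σ nΔHf°(products) − Σ nΔHf°(reactants).
Products: 2·(-424.7) + 8·(+0.0) + 10·(+0.0) = -849.4
Reactants: 2·(+0.0) + 2·(-173.5) = -347.0
ΔH_rxn = (-849.4) − (-347.0) = -502.4 kJ

ΔH_rxn = -502.4 kJ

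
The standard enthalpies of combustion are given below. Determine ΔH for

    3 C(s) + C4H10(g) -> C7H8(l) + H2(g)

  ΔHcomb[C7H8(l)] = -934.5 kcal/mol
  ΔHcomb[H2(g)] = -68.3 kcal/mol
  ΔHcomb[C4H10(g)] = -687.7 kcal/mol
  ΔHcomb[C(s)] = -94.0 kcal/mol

With combustion enthalpies, reactants minus products:
= [3·(-94.0) + 1·(-687.7)] − [1·(-934.5) + 1·(-68.3)]
= 33.1 kcal/mol

ΔH = 33.1 kcal/mol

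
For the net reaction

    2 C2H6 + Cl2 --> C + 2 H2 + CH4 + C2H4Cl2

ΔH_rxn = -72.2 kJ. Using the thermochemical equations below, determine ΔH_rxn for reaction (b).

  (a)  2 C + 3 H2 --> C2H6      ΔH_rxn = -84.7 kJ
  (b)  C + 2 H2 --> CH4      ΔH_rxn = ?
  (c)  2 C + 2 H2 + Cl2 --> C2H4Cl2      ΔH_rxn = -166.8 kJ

(a) reversed and × 2 (reverse to put C2H6 on the reactant side; ×2 to match 2 C2H6 in the target): (-2)·(-84.7) = +169.4 kJ
(b) as written (CH4 already on the product side): contributes x
(c) as written (C2H4Cl2 already on the product side): -166.8 kJ
-72.2 = (+169.4) + (-166.8) + x
x = (-72.2 − (+2.6)) / (1) = -74.8 kJ

ΔH_rxn = -74.8 kJ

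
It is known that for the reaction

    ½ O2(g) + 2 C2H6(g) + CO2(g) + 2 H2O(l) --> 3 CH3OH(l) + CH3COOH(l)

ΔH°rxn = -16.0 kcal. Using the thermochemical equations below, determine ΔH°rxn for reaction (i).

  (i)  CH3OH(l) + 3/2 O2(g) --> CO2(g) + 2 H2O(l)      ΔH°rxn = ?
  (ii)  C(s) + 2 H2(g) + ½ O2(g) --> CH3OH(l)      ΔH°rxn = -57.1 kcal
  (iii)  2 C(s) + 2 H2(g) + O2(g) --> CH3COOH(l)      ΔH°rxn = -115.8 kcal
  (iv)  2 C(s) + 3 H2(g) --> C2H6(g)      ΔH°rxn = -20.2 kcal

(i) reversed: contributes −x
(ii) × 2: (2)·(-57.1) = -114.2 kcal
(iii) as written: -115.8 kcal
(iv) reversed and × 2: (-2)·(-20.2) = +40.4 kcal
-16.0 = (-114.2) + (-115.8) + (+40.4) − x
x = (-16.0 − (-189.6)) / (-1) = -173.6 kcal

ΔH°rxn = -173.6 kcal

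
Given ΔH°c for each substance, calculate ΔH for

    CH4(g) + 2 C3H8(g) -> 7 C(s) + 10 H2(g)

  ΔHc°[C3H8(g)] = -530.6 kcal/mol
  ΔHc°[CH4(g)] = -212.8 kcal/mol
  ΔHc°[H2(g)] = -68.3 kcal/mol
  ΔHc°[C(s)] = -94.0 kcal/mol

Using ΔH = Σ nΔHc°(reactants) − Σ nΔHc°(products):
= [1·(-212.8) + 2·(-530.6)] − [7·(-94.0) + 10·(-68.3)]
= 67.0 kcal/mol

ΔH = 67.0 kcal/mol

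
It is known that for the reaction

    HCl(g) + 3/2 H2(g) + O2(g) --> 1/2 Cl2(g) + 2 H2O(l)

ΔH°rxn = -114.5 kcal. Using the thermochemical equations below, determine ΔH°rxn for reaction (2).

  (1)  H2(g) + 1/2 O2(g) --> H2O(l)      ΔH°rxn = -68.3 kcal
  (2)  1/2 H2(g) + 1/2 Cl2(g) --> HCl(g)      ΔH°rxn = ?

(1) × 2 (scale by 2 for the 2 H2O(l)): (2)·(-68.3) = -136.6 kcal
(2) reversed (reverse to put HCl(g) on the reactant side): contributes −x
-114.5 = (-136.6) − x
x = (-114.5 − (-136.6)) / (-1) = -22.1 kcal

ΔH°rxn = -22.1 kcal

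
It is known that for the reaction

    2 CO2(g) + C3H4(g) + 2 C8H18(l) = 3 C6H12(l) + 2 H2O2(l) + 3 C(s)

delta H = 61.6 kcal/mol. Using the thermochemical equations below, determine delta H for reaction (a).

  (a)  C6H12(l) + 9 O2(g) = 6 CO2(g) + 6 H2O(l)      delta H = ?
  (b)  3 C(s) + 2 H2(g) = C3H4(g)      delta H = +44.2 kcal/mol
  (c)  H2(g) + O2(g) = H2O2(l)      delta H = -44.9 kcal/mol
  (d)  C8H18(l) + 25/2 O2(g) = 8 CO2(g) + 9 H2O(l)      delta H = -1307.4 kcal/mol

delta H = -936.8 kcal/mol

(a) reversed and × 3: contributes −3·x
(b) reversed: -44.2 kcal/mol
(c) × 2: (2)·(-44.9) = -89.8 kcal/mol
(d) × 2: (2)·(-1307.4) = -2614.8 kcal/mol
+61.6 = (-44.2) + (-89.8) + (-2614.8) − 3·x
x = (+61.6 − (-2748.8)) / (-3) = -936.8 kcal/mol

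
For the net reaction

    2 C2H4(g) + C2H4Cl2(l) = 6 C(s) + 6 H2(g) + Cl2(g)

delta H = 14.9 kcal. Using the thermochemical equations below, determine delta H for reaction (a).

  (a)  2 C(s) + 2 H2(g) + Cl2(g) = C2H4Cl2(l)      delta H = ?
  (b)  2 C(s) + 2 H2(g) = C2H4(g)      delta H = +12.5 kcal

delta H = -39.9 kcal

(a) reversed (C2H4Cl2(l) must end up as a reactant): contributes −x
(b) reversed and × 2 (reverse to put C2H4(g) on the reactant side; scale by 2 for the 2 C2H4(g)): (-2)·(+12.5) = -25.0 kcal
+14.9 = (-25.0) − x
x = (+14.9 − (-25.0)) / (-1) = -39.9 kcal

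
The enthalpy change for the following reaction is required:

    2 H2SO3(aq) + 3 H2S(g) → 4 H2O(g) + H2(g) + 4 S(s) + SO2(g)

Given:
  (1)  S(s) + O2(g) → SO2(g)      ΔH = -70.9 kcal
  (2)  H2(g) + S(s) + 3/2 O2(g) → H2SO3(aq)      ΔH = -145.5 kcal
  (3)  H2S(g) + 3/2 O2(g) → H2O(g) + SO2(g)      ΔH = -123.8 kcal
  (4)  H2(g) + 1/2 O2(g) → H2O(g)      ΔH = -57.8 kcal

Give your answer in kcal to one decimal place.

(1) reversed and × 2: (-2)·(-70.9) = +141.8 kcal
(2) reversed and × 2 (H2SO3(aq) must end up as a reactant; scale by 2 for the 2 H2SO3(aq)): (-2)·(-145.5) = +291.0 kcal
(3) × 3 (scale by 3 for the 3 H2S(g)): (3)·(-123.8) = -371.4 kcal
(4) as written: -57.8 kcal
By Hess's law, ΔH = (+141.8) + (+291.0) + (-371.4) + (-57.8) = 3.6 kcal

ΔH = 3.6 kcal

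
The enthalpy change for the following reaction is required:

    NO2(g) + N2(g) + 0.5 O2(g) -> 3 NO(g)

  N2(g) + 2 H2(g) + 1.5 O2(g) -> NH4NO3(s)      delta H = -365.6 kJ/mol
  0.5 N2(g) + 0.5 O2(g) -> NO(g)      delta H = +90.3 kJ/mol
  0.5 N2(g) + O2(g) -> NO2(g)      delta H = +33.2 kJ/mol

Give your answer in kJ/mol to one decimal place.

equation 1: not needed (H2(g) appears nowhere else).
equation 2 × 3 (×3 to match 3 NO(g) in the target): (3)·(+90.3) = +270.9 kJ/mol
equation 3 reversed (reverse to put NO2(g) on the reactant side): -33.2 kJ/mol
delta H = (+270.9) + (-33.2) = 237.7 kJ/mol

delta H = 237.7 kJ/mol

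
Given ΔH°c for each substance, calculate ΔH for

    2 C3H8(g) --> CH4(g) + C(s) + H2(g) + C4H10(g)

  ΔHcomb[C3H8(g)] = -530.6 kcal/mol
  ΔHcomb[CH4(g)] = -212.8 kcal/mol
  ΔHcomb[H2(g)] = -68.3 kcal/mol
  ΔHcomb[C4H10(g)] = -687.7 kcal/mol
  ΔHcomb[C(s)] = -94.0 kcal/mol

ΔH = 1.6 kcal/mol

With combustion enthalpies, reactants minus products:
= [2·(-530.6)] − [1·(-212.8) + 1·(-94.0) + 1·(-68.3) + 1·(-687.7)]
= 1.6 kcal/mol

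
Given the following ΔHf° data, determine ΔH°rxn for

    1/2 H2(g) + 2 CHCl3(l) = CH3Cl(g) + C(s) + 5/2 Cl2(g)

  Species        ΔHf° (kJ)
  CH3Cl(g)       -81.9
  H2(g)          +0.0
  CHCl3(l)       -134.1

Products: 1·(-81.9) + 1·(+0.0) + 5/2·(+0.0) = -81.9
Reactants: 1/2·(+0.0) + 2·(-134.1) = -268.2
ΔH°rxn = (-81.9) − (-268.2) = 186.3 kJ

ΔH°rxn = 186.3 kJ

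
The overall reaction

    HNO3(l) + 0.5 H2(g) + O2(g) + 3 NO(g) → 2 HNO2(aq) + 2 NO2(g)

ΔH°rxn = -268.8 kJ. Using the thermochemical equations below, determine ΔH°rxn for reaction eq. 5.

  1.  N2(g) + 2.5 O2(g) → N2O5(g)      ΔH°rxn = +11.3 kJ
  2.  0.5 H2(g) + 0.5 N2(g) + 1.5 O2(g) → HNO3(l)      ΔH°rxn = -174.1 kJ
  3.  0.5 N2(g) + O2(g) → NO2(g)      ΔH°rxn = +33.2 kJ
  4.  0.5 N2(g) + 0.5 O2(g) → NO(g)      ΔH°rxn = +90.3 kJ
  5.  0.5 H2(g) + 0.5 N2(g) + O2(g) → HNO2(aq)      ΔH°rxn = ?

eq. 1: not needed (N2O5(g) appears nowhere else).
eq. 2 reversed (reverse to put HNO3(l) on the reactant side): +174.1 kJ
eq. 3 × 2 (scale by 2 for the 2 NO2(g)): (2)·(+33.2) = +66.4 kJ
eq. 4 reversed and × 3 (reverse to put NO(g) on the reactant side; scale by 3 for the 3 NO(g)): (-3)·(+90.3) = -270.9 kJ
eq. 5 × 2 (scale by 2 for the 2 HNO2(aq)): contributes 2·x
-268.8 = (+174.1) + (+66.4) + (-270.9) + 2·x
x = (-268.8 − (-30.4)) / (2) = -119.2 kJ

ΔH°rxn = -119.2 kJ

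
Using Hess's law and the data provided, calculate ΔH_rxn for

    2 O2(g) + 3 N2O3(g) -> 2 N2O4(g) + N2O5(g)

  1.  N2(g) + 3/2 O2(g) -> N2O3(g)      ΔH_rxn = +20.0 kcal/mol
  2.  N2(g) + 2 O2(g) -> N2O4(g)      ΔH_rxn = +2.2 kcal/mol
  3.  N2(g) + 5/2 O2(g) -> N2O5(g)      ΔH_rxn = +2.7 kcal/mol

eq. 1 reversed and × 3: (-3)·(+20.0) = -60.0 kcal/mol
eq. 2 × 2: (2)·(+2.2) = +4.4 kcal/mol
eq. 3 as written: +2.7 kcal/mol
Since enthalpy is a state function, ΔH_rxn = (-3)·(+20.0) + (2)·(+2.2) + (1)·(+2.7) = -52.9 kcal/mol

ΔH_rxn = -52.9 kcal/mol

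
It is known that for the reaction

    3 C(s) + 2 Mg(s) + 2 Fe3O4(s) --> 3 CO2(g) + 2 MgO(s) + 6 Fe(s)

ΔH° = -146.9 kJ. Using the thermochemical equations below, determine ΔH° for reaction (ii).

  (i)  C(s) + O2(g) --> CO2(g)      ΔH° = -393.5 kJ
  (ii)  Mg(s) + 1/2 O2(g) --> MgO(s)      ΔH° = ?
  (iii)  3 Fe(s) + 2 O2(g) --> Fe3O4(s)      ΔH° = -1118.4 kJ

ΔH° = -601.6 kJ

(i) × 3: (3)·(-393.5) = -1180.5 kJ
(ii) × 2: contributes 2·x
(iii) reversed and × 2: (-2)·(-1118.4) = +2236.8 kJ
-146.9 = (-1180.5) + (+2236.8) + 2·x
x = (-146.9 − (+1056.3)) / (2) = -601.6 kJ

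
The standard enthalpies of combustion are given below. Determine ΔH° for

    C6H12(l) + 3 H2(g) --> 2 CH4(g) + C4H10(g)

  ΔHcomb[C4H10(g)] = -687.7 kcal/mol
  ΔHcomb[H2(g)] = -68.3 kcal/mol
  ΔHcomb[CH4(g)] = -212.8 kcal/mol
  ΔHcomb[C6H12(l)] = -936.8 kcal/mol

ΔH° = -28.4 kcal/mol

Using ΔH = Σ nΔHc°(reactants) − Σ nΔHc°(products):
= [1·(-936.8) + 3·(-68.3)] − [2·(-212.8) + 1·(-687.7)]
= -28.4 kcal/mol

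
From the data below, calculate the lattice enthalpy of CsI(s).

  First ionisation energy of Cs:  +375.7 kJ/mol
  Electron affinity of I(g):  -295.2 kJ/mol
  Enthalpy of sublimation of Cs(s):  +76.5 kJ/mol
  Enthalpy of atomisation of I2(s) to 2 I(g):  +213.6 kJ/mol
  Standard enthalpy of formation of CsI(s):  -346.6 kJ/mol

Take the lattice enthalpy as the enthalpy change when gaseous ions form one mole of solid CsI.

ΔHf° = 1·ΔHsub + 1·(ΣIE) + 1/2·D(I2) + 1·EA + U
-346.6 = 1·(+76.5) + 1·(+375.7) + 1/2·(+213.6) + 1·(-295.2) + U
U = -346.6 − (+263.8) = -610.4 kJ/mol

U = -610.4 kJ/mol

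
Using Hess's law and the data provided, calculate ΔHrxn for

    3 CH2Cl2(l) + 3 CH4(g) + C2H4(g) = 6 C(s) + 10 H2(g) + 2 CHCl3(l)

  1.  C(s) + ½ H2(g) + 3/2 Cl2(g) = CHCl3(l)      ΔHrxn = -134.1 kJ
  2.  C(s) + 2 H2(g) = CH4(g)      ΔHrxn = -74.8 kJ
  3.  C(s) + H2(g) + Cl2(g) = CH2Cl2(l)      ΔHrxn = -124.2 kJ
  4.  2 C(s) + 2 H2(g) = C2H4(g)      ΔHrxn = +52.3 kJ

eq. 1 × 2 (scale by 2 for the 2 CHCl3(l)): (2)·(-134.1) = -268.2 kJ
eq. 2 reversed and × 3 (CH4(g) must end up as a reactant; scale by 3 for the 3 CH4(g)): (-3)·(-74.8) = +224.4 kJ
eq. 3 reversed and × 3 (CH2Cl2(l) must end up as a reactant; scale by 3 for the 3 CH2Cl2(l)): (-3)·(-124.2) = +372.6 kJ
eq. 4 reversed (C2H4(g) must end up as a reactant): -52.3 kJ
Summing the manipulated equations, ΔHrxn = (-268.2) + (+224.4) + (+372.6) + (-52.3) = 276.5 kJ

ΔHrxn = 276.5 kJ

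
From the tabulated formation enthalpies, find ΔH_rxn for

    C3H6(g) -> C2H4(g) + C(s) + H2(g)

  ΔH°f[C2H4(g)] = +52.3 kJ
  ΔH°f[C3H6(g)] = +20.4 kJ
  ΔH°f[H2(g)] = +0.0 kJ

ΔH_rxn = 31.9 kJ

Products: 1·(+52.3) + 1·(+0.0) + 1·(+0.0) = +52.3
Reactants: 1·(+20.4) = +20.4
ΔH_rxn = (+52.3) − (+20.4) = 31.9 kJ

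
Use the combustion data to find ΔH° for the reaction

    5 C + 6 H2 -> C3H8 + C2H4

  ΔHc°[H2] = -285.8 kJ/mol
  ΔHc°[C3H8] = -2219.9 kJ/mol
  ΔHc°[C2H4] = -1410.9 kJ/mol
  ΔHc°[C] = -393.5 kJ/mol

Using ΔH = Σ nΔHc°(reactants) − Σ nΔHc°(products):
= [5·(-393.5) + 6·(-285.8)] − [1·(-2219.9) + 1·(-1410.9)]
= -51.5 kJ/mol

ΔH° = -51.5 kJ/mol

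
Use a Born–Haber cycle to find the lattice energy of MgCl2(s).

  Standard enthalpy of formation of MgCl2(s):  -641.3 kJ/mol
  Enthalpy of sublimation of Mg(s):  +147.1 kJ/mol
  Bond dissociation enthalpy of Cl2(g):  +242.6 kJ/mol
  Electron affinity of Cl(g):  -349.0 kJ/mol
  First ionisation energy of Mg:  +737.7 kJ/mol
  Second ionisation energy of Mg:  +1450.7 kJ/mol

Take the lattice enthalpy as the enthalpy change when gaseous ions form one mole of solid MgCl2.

ΔHf° = 1·ΔHsub + 1·(ΣIE) + 1·D(Cl2) + 2·EA + U
-641.3 = 1·(+147.1) + 1·(+2188.4) + 1·(+242.6) + 2·(-349.0) + U
U = -641.3 − (+1880.1) = -2521.4 kJ/mol

U = -2521.4 kJ/mol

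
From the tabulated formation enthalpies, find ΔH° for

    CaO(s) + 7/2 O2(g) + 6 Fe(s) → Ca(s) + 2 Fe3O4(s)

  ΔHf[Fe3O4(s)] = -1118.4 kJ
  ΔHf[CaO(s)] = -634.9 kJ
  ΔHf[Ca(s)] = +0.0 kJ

ΔH° = -1601.9 kJ

Products: 1·(+0.0) + 2·(-1118.4) = -2236.8
Reactants: 1·(-634.9) + 7/2·(+0.0) + 6·(+0.0) = -634.9
ΔH° = (-2236.8) − (-634.9) = -1601.9 kJ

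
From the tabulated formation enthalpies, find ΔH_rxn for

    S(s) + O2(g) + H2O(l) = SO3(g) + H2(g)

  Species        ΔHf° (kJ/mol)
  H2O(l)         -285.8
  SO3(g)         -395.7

ΔH_rxn = -109.9 kJ/mol

Products: 1·(-395.7) + 1·(+0.0) = -395.7
Reactants: 1·(+0.0) + 1·(+0.0) + 1·(-285.8) = -285.8
ΔH_rxn = (-395.7) − (-285.8) = -109.9 kJ/mol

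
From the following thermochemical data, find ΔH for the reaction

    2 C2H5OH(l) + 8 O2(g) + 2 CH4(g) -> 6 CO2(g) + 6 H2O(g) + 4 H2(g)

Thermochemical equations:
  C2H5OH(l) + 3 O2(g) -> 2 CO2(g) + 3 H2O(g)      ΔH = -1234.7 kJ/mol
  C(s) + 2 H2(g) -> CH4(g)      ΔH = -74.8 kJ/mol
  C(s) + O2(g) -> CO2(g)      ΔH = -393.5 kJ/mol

equation 1 × 2: (2)·(-1234.7) = -2469.4 kJ/mol
equation 2 reversed and × 2: (-2)·(-74.8) = +149.6 kJ/mol
equation 3 × 2: (2)·(-393.5) = -787.0 kJ/mol
Combining the equations, ΔH = (2)·(-1234.7) + (-2)·(-74.8) + (2)·(-393.5) = -3106.8 kJ/mol

ΔH = -3106.8 kJ/mol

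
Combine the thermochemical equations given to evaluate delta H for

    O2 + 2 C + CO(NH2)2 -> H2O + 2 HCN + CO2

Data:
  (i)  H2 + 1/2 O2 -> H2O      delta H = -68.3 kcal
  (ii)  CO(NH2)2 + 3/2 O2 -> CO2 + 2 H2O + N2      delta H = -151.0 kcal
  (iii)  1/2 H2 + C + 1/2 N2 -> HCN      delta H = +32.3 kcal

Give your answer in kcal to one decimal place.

(i) reversed: +68.3 kcal
(ii) as written (CO(NH2)2 already on the reactant side): -151.0 kcal
(iii) × 2 (×2 to match 2 HCN in the target): (2)·(+32.3) = +64.6 kcal
delta H = (-1)·(-68.3) + (1)·(-151.0) + (2)·(+32.3) = -18.1 kcal

delta H = -18.1 kcal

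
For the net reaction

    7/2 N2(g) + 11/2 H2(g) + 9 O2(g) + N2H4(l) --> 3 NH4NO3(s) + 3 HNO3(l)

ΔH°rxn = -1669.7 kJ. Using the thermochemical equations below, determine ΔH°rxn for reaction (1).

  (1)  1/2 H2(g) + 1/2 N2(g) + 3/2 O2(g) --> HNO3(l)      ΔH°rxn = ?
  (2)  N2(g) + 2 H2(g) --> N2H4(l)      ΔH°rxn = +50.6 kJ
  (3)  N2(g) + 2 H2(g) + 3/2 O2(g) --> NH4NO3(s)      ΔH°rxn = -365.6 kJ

(1) × 3: contributes 3·x
(2) reversed: -50.6 kJ
(3) × 3: (3)·(-365.6) = -1096.8 kJ
-1669.7 = (-50.6) + (-1096.8) + 3·x
x = (-1669.7 − (-1147.4)) / (3) = -174.1 kJ

ΔH°rxn = -174.1 kJ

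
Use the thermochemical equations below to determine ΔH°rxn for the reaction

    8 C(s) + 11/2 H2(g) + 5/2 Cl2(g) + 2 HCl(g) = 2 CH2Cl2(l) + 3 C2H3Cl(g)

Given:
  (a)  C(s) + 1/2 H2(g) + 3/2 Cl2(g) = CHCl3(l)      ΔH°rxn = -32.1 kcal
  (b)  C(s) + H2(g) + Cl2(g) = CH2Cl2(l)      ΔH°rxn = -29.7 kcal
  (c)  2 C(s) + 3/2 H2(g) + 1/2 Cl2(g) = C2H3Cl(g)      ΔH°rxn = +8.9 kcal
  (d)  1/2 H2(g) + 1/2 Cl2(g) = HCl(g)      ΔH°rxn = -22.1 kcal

ΔH°rxn = 11.5 kcal

(a): not needed (CHCl3(l) appears nowhere else).
(b) × 2 (scale by 2 for the 2 CH2Cl2(l)): (2)·(-29.7) = -59.4 kcal
(c) × 3 (×3 to match 3 C2H3Cl(g) in the target): (3)·(+8.9) = +26.7 kcal
(d) reversed and × 2 (reverse to put HCl(g) on the reactant side; scale by 2 for the 2 HCl(g)): (-2)·(-22.1) = +44.2 kcal
Summing the manipulated equations, ΔH°rxn = (2)·(-29.7) + (3)·(+8.9) + (-2)·(-22.1) = 11.5 kcal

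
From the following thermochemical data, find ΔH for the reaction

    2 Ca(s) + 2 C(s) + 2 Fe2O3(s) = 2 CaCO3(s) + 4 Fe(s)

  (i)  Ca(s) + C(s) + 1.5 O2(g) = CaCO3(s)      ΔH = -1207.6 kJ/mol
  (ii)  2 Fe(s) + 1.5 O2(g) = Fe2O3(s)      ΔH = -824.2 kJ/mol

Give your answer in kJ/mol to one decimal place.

(i) × 2: (2)·(-1207.6) = -2415.2 kJ/mol
(ii) reversed and × 2: (-2)·(-824.2) = +1648.4 kJ/mol
ΔH = (2)·(-1207.6) + (-2)·(-824.2) = -766.8 kJ/mol

ΔH = -766.8 kJ/mol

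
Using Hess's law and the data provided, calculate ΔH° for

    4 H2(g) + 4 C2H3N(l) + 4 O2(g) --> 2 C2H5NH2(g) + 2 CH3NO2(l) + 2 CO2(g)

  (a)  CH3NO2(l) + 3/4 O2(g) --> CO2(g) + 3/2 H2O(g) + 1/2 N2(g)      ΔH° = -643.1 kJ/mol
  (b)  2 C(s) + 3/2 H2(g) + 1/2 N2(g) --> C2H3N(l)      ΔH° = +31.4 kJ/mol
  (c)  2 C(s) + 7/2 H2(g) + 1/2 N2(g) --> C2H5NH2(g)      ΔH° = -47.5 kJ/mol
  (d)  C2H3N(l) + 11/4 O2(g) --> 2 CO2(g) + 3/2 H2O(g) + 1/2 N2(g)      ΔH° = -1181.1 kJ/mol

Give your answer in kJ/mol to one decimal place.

(a) reversed and × 2 (reverse to put CH3NO2(l) on the product side; scale by 2 for the 2 CH3NO2(l)): (-2)·(-643.1) = +1286.2 kJ/mol
(b) reversed and × 2: (-2)·(+31.4) = -62.8 kJ/mol
(c) × 2 (×2 to match 2 C2H5NH2(g) in the target): (2)·(-47.5) = -95.0 kJ/mol
(d) × 2: (2)·(-1181.1) = -2362.2 kJ/mol
ΔH° = (-2)·(-643.1) + (-2)·(+31.4) + (2)·(-47.5) + (2)·(-1181.1) = -1233.8 kJ/mol

ΔH° = -1233.8 kJ/mol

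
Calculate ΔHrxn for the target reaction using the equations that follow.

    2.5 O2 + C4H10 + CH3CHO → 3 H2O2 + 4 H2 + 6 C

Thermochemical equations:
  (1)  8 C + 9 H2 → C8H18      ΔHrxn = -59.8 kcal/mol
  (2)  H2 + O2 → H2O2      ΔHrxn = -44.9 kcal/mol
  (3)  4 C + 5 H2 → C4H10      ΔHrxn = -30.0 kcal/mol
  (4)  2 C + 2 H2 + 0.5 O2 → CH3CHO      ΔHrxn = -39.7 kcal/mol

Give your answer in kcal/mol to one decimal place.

(1): not needed (C8H18 appears nowhere else).
(2) × 3 (×3 to match 3 H2O2 in the target): (3)·(-44.9) = -134.7 kcal/mol
(3) reversed (C4H10 must end up as a reactant): +30.0 kcal/mol
(4) reversed (CH3CHO must end up as a reactant): +39.7 kcal/mol
Combining the equations, ΔHrxn = (3)·(-44.9) + (-1)·(-30.0) + (-1)·(-39.7) = -65.0 kcal/mol

ΔHrxn = -65.0 kcal/mol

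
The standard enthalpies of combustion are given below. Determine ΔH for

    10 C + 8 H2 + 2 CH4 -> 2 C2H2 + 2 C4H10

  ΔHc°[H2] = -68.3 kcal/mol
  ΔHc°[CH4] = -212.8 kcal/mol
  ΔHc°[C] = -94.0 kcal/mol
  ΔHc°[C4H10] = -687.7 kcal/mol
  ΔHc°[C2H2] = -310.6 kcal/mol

ΔH = 84.6 kcal/mol

With combustion enthalpies, reactants minus products:
= [10·(-94.0) + 8·(-68.3) + 2·(-212.8)] − [2·(-310.6) + 2·(-687.7)]
= 84.6 kcal/mol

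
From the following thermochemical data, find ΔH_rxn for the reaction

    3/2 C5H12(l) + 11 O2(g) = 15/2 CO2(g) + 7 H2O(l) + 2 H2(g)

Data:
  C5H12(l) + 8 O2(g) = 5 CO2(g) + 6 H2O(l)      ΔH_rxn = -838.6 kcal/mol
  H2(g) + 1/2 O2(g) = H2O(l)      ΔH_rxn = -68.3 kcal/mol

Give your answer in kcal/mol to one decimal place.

equation 1 × 3/2: (3/2)·(-838.6) = -1257.9 kcal/mol
equation 2 reversed and × 2: (-2)·(-68.3) = +136.6 kcal/mol
Summing the manipulated equations, ΔH_rxn = (-1257.9) + (+136.6) = -1121.3 kcal/mol

ΔH_rxn = -1121.3 kcal/mol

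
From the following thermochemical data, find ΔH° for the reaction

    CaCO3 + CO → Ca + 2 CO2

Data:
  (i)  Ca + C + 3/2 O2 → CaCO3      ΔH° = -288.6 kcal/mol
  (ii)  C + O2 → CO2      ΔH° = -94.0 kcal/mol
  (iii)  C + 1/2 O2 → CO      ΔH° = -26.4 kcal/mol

(i) reversed (CaCO3 must end up as a reactant): +288.6 kcal/mol
(ii) × 2 (scale by 2 for the 2 CO2): (2)·(-94.0) = -188.0 kcal/mol
(iii) reversed (reverse to put CO on the reactant side): +26.4 kcal/mol
ΔH° = (-1)·(-288.6) + (2)·(-94.0) + (-1)·(-26.4) = 127.0 kcal/mol

ΔH° = 127.0 kcal/mol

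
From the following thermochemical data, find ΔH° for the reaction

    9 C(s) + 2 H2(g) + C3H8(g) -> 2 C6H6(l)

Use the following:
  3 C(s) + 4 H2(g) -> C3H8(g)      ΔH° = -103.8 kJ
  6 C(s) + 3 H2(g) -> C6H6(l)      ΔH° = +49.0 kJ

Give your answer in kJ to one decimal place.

equation 1 reversed: +103.8 kJ
equation 2 × 2: (2)·(+49.0) = +98.0 kJ
ΔH° = (+103.8) + (+98.0) = 201.8 kJ

ΔH° = 201.8 kJ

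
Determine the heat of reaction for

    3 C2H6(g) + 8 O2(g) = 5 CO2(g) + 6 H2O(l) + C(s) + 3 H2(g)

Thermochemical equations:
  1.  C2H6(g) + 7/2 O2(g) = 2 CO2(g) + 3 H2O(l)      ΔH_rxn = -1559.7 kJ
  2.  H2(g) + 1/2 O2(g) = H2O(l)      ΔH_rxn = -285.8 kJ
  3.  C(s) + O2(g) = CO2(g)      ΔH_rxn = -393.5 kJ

eq. 1 × 3: (3)·(-1559.7) = -4679.1 kJ
eq. 2 reversed and × 3: (-3)·(-285.8) = +857.4 kJ
eq. 3 reversed: +393.5 kJ
Since enthalpy is a state function, ΔH_rxn = (-4679.1) + (+857.4) + (+393.5) = -3428.2 kJ

ΔH_rxn = -3428.2 kJ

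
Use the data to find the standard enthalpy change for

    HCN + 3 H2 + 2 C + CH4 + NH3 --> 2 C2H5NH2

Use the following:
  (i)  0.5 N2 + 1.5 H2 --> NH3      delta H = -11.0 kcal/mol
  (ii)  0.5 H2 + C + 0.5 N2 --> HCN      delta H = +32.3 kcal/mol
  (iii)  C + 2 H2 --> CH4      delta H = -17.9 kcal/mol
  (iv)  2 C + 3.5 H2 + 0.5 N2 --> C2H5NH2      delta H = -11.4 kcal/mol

(i) reversed: +11.0 kcal/mol
(ii) reversed: -32.3 kcal/mol
(iii) reversed: +17.9 kcal/mol
(iv) × 2: (2)·(-11.4) = -22.8 kcal/mol
delta H = (-1)·(-11.0) + (-1)·(+32.3) + (-1)·(-17.9) + (2)·(-11.4) = -26.2 kcal/mol

delta H = -26.2 kcal/mol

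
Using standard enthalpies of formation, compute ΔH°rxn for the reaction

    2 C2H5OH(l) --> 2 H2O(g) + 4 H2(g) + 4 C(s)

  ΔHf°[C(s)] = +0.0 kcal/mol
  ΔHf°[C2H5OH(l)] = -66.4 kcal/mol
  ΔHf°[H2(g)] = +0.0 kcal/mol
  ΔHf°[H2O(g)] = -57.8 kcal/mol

Products: 2·(-57.8) + 4·(+0.0) + 4·(+0.0) = -115.6
Reactants: 2·(-66.4) = -132.8
ΔH°rxn = (-115.6) − (-132.8) = 17.2 kcal/mol

ΔH°rxn = 17.2 kcal/mol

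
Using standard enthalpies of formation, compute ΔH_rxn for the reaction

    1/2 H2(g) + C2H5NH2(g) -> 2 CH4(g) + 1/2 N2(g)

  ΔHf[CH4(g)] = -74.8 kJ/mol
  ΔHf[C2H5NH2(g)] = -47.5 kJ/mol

ΔH_rxn = -102.1 kJ/mol

Products: 2·(-74.8) + 1/2·(+0.0) = -149.6
Reactants: 1/2·(+0.0) + 1·(-47.5) = -47.5
ΔH_rxn = (-149.6) − (-47.5) = -102.1 kJ/mol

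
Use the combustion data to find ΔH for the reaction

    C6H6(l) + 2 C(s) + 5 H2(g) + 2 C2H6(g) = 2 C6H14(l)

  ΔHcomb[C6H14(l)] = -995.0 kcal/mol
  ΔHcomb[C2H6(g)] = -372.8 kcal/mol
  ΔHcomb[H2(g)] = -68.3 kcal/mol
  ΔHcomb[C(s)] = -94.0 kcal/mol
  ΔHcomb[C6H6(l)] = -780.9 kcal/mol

Using ΔH = Σ nΔHc°(reactants) − Σ nΔHc°(products):
= [1·(-780.9) + 2·(-94.0) + 5·(-68.3) + 2·(-372.8)] − [2·(-995.0)]
= -66.0 kcal/mol

ΔH = -66.0 kcal/mol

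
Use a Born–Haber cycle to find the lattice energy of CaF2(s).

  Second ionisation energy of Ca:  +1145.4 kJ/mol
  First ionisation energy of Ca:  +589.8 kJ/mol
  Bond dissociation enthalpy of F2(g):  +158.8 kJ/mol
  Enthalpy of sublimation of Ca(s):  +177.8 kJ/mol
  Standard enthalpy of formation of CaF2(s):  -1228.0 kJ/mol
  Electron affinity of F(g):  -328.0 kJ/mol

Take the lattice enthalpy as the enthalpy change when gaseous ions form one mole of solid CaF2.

ΔHf° = 1·ΔHsub + 1·(ΣIE) + 1·D(F2) + 2·EA + U
-1228.0 = 1·(+177.8) + 1·(+1735.2) + 1·(+158.8) + 2·(-328.0) + U
U = -1228.0 − (+1415.8) = -2643.8 kJ/mol

U = -2643.8 kJ/mol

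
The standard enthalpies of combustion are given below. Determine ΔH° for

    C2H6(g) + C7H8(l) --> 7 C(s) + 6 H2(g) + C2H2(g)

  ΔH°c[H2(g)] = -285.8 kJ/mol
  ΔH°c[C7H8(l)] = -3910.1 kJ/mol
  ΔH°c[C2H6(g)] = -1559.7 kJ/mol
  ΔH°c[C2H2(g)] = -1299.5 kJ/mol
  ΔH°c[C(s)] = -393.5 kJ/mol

Using ΔH = Σ nΔHc°(reactants) − Σ nΔHc°(products):
= [1·(-1559.7) + 1·(-3910.1)] − [7·(-393.5) + 6·(-285.8) + 1·(-1299.5)]
= 299.0 kJ/mol

ΔH° = 299.0 kJ/mol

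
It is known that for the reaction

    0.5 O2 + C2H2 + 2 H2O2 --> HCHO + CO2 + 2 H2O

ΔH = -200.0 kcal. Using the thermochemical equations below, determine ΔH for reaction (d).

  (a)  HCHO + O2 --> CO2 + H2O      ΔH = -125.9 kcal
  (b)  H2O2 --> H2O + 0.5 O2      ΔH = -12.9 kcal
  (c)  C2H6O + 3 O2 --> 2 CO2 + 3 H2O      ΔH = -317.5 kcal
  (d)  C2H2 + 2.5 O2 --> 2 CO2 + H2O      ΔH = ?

ΔH = -300.1 kcal

(a) reversed: +125.9 kcal
(b) × 2: (2)·(-12.9) = -25.8 kcal
(c): not needed.
(d) as written: contributes x
-200.0 = (+125.9) + (-25.8) + x
x = (-200.0 − (+100.1)) / (1) = -300.1 kcal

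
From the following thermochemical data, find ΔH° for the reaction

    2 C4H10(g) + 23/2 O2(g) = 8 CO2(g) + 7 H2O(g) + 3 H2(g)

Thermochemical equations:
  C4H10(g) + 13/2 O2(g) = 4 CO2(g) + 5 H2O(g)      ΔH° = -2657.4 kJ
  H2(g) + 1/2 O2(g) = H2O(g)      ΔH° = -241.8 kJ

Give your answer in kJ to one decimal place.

equation 1 × 2 (scale by 2 for the 2 C4H10(g)): (2)·(-2657.4) = -5314.8 kJ
equation 2 reversed and × 3 (H2(g) must end up as a product; ×3 to match 3 H2(g) in the target): (-3)·(-241.8) = +725.4 kJ
Summing the manipulated equations, ΔH° = (-5314.8) + (+725.4) = -4589.4 kJ

ΔH° = -4589.4 kJ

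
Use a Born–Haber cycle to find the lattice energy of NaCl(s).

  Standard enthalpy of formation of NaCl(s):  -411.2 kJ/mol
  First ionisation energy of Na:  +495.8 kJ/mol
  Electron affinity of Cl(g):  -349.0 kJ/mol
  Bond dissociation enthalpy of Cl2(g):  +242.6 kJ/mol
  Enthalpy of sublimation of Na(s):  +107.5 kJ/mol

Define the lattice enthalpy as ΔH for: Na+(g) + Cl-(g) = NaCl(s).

ΔHf° = 1·ΔHsub + 1·(ΣIE) + 1/2·D(Cl2) + 1·EA + U
-411.2 = 1·(+107.5) + 1·(+495.8) + 1/2·(+242.6) + 1·(-349.0) + U
U = -411.2 − (+375.6) = -786.8 kJ/mol

U = -786.8 kJ/mol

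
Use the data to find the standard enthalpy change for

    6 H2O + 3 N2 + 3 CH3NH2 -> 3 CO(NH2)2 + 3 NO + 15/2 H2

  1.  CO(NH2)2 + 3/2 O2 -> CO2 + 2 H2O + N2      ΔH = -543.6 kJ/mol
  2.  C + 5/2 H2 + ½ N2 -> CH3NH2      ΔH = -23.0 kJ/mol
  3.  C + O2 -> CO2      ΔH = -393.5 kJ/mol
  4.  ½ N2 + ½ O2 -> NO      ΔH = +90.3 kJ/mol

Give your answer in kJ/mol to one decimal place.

eq. 1 reversed and × 3: (-3)·(-543.6) = +1630.8 kJ/mol
eq. 2 reversed and × 3: (-3)·(-23.0) = +69.0 kJ/mol
eq. 3 × 3: (3)·(-393.5) = -1180.5 kJ/mol
eq. 4 × 3: (3)·(+90.3) = +270.9 kJ/mol
Combining the equations, ΔH = (+1630.8) + (+69.0) + (-1180.5) + (+270.9) = 790.2 kJ/mol

ΔH = 790.2 kJ/mol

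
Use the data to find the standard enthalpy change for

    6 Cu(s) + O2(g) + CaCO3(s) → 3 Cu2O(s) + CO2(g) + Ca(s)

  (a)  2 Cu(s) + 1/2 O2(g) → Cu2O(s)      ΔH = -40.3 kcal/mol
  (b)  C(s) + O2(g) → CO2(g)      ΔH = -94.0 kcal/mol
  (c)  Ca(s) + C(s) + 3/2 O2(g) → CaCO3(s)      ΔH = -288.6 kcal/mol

ΔH = 73.7 kcal/mol

(a) × 3 (scale by 3 for the 3 Cu2O(s)): (3)·(-40.3) = -120.9 kcal/mol
(b) as written (CO2(g) already on the product side): -94.0 kcal/mol
(c) reversed (reverse to put CaCO3(s) on the reactant side): +288.6 kcal/mol
ΔH = (-120.9) + (-94.0) + (+288.6) = 73.7 kcal/mol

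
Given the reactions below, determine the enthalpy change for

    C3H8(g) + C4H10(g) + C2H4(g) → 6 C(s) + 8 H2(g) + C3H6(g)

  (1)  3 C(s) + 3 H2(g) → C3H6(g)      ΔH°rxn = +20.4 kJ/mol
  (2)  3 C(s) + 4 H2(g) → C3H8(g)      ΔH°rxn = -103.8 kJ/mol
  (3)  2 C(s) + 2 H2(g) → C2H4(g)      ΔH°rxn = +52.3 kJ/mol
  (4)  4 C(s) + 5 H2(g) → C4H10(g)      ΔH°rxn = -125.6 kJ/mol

ΔH°rxn = 197.5 kJ/mol

(1) as written: +20.4 kJ/mol
(2) reversed: +103.8 kJ/mol
(3) reversed: -52.3 kJ/mol
(4) reversed: +125.6 kJ/mol
By Hess's law, ΔH°rxn = (1)·(+20.4) + (-1)·(-103.8) + (-1)·(+52.3) + (-1)·(-125.6) = 197.5 kJ/mol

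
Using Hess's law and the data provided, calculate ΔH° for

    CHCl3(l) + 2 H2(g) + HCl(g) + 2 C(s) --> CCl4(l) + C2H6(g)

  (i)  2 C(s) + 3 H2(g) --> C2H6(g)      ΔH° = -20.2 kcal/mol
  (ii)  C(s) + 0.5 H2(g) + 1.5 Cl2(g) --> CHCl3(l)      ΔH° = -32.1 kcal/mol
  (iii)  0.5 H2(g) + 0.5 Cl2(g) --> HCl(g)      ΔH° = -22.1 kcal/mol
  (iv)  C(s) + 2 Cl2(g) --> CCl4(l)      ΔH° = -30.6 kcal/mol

(i) as written: -20.2 kcal/mol
(ii) reversed: +32.1 kcal/mol
(iii) reversed: +22.1 kcal/mol
(iv) as written: -30.6 kcal/mol
ΔH° = (1)·(-20.2) + (-1)·(-32.1) + (-1)·(-22.1) + (1)·(-30.6) = 3.4 kcal/mol

ΔH° = 3.4 kcal/mol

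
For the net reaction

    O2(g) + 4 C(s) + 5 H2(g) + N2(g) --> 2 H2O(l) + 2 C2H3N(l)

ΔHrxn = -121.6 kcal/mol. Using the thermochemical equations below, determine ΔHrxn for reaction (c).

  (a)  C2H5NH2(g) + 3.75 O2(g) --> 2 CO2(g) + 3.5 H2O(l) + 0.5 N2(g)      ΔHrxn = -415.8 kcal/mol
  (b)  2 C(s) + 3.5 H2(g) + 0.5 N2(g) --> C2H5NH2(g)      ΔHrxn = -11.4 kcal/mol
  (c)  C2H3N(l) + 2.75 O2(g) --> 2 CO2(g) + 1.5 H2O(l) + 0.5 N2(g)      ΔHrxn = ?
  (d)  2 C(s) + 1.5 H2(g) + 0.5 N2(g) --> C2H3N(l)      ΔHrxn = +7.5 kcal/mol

(a) as written: -415.8 kcal/mol
(b) as written: -11.4 kcal/mol
(c) reversed: contributes −x
(d) as written: +7.5 kcal/mol
-121.6 = (-415.8) + (-11.4) + (+7.5) − x
x = (-121.6 − (-419.7)) / (-1) = -298.1 kcal/mol

ΔHrxn = -298.1 kcal/mol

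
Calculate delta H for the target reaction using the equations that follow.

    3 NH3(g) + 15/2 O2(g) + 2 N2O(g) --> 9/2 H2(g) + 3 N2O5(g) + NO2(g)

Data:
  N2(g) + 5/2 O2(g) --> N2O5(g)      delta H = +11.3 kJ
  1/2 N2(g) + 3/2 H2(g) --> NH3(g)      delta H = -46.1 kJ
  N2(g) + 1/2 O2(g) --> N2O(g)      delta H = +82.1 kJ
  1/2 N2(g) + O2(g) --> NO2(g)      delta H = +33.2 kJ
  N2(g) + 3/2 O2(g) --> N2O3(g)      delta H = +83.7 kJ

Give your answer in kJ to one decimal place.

equation 1 × 3: (3)·(+11.3) = +33.9 kJ
equation 2 reversed and × 3: (-3)·(-46.1) = +138.3 kJ
equation 3 reversed and × 2: (-2)·(+82.1) = -164.2 kJ
equation 4 as written: +33.2 kJ
equation 5: not needed.
Since enthalpy is a state function, delta H = (+33.9) + (+138.3) + (-164.2) + (+33.2) = 41.2 kJ

delta H = 41.2 kJ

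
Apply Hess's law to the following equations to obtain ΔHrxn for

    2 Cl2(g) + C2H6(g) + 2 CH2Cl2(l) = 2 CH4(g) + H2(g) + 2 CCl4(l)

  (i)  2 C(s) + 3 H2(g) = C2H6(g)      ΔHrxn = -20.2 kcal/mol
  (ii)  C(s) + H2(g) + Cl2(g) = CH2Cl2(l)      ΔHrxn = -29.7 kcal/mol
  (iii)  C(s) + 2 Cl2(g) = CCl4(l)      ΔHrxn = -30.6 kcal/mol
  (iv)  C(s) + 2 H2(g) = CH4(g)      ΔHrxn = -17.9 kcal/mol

ΔHrxn = -17.4 kcal/mol

(i) reversed: +20.2 kcal/mol
(ii) reversed and × 2: (-2)·(-29.7) = +59.4 kcal/mol
(iii) × 2: (2)·(-30.6) = -61.2 kcal/mol
(iv) × 2: (2)·(-17.9) = -35.8 kcal/mol
ΔHrxn = (+20.2) + (+59.4) + (-61.2) + (-35.8) = -17.4 kcal/mol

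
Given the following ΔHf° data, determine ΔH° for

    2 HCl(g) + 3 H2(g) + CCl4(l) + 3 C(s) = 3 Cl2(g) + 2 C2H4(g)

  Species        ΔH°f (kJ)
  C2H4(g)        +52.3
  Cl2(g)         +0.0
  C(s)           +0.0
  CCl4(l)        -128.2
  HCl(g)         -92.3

Products: 3·(+0.0) + 2·(+52.3) = +104.6
Reactants: 2·(-92.3) + 3·(+0.0) + 1·(-128.2) + 3·(+0.0) = -312.8
ΔH° = (+104.6) − (-312.8) = 417.4 kJ

ΔH° = 417.4 kJ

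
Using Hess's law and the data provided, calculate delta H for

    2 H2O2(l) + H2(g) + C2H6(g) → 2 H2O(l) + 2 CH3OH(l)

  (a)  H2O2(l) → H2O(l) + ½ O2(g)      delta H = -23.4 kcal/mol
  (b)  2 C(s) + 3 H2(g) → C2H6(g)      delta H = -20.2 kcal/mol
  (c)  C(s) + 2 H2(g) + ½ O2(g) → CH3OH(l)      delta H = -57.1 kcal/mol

(a) × 2 (scale by 2 for the 2 H2O2(l)): (2)·(-23.4) = -46.8 kcal/mol
(b) reversed (C2H6(g) must end up as a reactant): +20.2 kcal/mol
(c) × 2 (×2 to match 2 CH3OH(l) in the target): (2)·(-57.1) = -114.2 kcal/mol
delta H = (-46.8) + (+20.2) + (-114.2) = -140.8 kcal/mol

delta H = -140.8 kcal/mol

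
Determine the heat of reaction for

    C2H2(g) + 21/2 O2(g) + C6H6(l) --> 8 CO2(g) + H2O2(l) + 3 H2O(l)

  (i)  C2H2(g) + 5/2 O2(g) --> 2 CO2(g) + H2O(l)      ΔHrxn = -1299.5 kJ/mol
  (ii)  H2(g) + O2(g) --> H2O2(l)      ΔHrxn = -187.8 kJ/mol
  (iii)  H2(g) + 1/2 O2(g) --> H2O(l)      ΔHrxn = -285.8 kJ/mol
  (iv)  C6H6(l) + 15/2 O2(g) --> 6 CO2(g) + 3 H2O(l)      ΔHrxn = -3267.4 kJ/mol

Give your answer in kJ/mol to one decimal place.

(i) as written: -1299.5 kJ/mol
(ii) as written: -187.8 kJ/mol
(iii) reversed: +285.8 kJ/mol
(iv) as written: -3267.4 kJ/mol
Summing the manipulated equations, ΔHrxn = (-1299.5) + (-187.8) + (+285.8) + (-3267.4) = -4468.9 kJ/mol

ΔHrxn = -4468.9 kJ/mol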